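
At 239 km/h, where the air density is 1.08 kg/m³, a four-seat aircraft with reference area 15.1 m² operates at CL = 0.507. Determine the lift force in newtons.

L = 18200 N

Convert speed: v = 239 km/h ÷ 3.6 = 66.39 m/s.
L = ½ρv²S·CL = ½ × 1.08 × 66.39² × 15.1 × 0.507 = 18200 N ≈ 18.2 kN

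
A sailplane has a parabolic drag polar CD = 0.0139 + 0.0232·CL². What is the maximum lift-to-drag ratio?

(L/D)max = 27.8

For CD = CD0 + K·CL², (L/D)max occurs at CL* = √(CD0/K) and equals 1/(2√(K·CD0)).
(L/D)max = 1/(2√(0.0232 × 0.0139)) = 1/(2 × 0.01796) = 27.8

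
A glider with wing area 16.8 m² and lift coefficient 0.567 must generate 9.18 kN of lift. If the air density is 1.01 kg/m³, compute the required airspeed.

v = 43.7 m/s

L = ½ρv²S·CL ⇒ v = √(2L/(ρ·S·CL))
v = √(2 × 9180 / (1.01 × 16.8 × 0.567)) = √1908 = 43.7 m/s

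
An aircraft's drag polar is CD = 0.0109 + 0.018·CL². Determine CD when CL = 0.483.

CD = 0.0151

CD = 0.0109 + 0.018 × 0.483² = 0.0109 + 0.004199 = 0.0151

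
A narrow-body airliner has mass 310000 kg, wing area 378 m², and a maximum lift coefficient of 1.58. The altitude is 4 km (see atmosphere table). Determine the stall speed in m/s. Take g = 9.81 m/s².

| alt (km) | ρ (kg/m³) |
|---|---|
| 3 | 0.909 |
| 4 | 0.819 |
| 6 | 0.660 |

V_stall = 112 m/s

At 4 km, from the table: ρ = 0.819 kg/m³.
At stall, lift equals weight: L = W = m·g = 310000 × 9.81 = 3.041×10^6 N.
From L = ½ρV²S·CL,max = W: V_stall = √(2W/(ρSCL,max)) = √(2·3.041×10^6/(0.819·378·1.58))
V_stall = √12430 = 112 m/s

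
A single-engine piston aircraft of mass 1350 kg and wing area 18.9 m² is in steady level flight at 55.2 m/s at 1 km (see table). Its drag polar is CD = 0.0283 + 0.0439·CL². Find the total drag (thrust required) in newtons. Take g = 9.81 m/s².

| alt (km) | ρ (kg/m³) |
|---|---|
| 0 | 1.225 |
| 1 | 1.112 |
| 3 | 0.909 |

D = 1150 N

At 1 km, from the table: ρ = 1.112 kg/m³.
In steady level flight, lift balances weight: W = mg = 1350 × 9.81 = 13244 N.
Dynamic pressure q = 0.5 × 1.112 × 55.2² = 1694 Pa.
Required CL = L/(qS) = 13244/(1694·18.9) = 0.4136.
CD = 0.0283 + 0.0439 × 0.4136² = 0.03581.
D = q·S·CD = 1694 × 18.9 × 0.03581 = 1147 N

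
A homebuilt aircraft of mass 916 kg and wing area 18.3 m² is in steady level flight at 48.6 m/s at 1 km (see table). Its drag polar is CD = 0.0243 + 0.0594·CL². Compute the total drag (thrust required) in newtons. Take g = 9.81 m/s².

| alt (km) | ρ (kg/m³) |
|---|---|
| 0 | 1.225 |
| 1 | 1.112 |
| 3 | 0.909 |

D = 784 N

At 1 km, from the table: ρ = 1.112 kg/m³.
Weight W = mg = 916 × 9.81 = 8986 N; in level flight L = W.
Dynamic pressure q = 0.5 × 1.112 × 48.6² = 1313 Pa.
CL = 2W/(ρv²S) = 2×8986/(1.112×48.6²×18.3) = 0.3739.
CD = 0.0243 + 0.0594 × 0.3739² = 0.0326.
D = q·S·CD = 1313 × 18.3 × 0.0326 = 783.6 N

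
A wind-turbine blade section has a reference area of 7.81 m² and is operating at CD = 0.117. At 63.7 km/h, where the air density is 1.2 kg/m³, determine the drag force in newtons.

D = 172 N

Convert speed: v = 63.7 km/h ÷ 3.6 = 17.69 m/s.
Dynamic pressure q = ½ρv² = ½ × 1.2 × 17.69² = 187.9 Pa.
D = q·S·CD = 187.9 × 7.81 × 0.117 = 172 N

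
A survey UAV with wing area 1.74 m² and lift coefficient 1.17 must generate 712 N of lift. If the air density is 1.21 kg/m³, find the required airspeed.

v = 24 m/s

L = ½ρv²S·CL ⇒ v = √(2L/(ρ·S·CL))
v = √(2 × 712 / (1.21 × 1.74 × 1.17)) = √578.1 = 24 m/s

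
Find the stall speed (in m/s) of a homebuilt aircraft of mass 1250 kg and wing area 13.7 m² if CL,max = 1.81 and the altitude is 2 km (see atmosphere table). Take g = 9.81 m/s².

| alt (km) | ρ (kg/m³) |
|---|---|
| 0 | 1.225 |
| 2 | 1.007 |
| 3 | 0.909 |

V_stall = 31.3 m/s

At 2 km, from the table: ρ = 1.007 kg/m³.
At stall, lift equals weight: L = W = m·g = 1250 × 9.81 = 12260 N.
V_stall = √(2W/(ρ·S·CL,max)) = √(2 × 12260 / (1.007 × 13.7 × 1.81))
V_stall = √982.2 = 31.3 m/s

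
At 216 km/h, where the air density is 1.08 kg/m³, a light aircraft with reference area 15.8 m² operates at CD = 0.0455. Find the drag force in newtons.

D = 1400 N

Convert speed: v = 216 km/h ÷ 3.6 = 60 m/s.
D = ½ρv²S·CD = ½ × 1.08 × 60² × 15.8 × 0.0455 = 1400 N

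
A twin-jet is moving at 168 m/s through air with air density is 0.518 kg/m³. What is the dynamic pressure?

q = ½ρv² = ½ × 0.518 × 168² = 7310 Pa

q = 7310 Pa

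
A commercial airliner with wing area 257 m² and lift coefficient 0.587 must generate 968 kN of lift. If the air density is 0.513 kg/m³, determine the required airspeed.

L = ½ρv²S·CL ⇒ v = √(2L/(ρ·S·CL))
v = √(2 × 9.68×10^5 / (0.513 × 257 × 0.587)) = √25020 = 158 m/s

v = 158 m/s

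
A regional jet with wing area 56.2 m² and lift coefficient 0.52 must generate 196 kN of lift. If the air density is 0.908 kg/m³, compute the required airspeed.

L = ½ρv²S·CL ⇒ v = √(2L/(ρ·S·CL))
v = √(2 × 1.96×10^5 / (0.908 × 56.2 × 0.52)) = √14770 = 122 m/s

v = 122 m/s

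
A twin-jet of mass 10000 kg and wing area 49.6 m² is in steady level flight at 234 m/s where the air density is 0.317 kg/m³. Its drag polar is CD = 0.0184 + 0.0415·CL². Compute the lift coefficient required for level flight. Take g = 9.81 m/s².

CL = 0.228

Weight W = mg = 10000 × 9.81 = 98100 N; in level flight L = W.
q = ½ρv² = ½ × 0.317 × 234² = 8679 Pa.
Required CL = L/(qS) = 98100/(8679·49.6) = 0.2279.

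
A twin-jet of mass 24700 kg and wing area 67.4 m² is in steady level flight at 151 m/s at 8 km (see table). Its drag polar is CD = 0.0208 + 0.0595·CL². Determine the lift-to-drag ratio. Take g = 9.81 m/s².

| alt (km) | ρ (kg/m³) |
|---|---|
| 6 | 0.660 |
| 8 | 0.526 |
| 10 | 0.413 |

At 8 km, from the table: ρ = 0.526 kg/m³.
In steady level flight, lift balances weight: W = mg = 24700 × 9.81 = 2.4231×10^5 N.
q = ½ρv² = ½ × 0.526 × 151² = 5997 Pa.
Required CL = L/(qS) = 2.4231×10^5/(5997·67.4) = 0.5995.
CD = 0.0208 + 0.0595 × 0.5995² = 0.04219.
L/D = CL/CD = 0.5995 / 0.04219 = 14.2

L/D = 14.2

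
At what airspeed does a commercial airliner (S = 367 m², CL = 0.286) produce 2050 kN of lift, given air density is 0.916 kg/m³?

v = 207 m/s

L = ½ρv²S·CL ⇒ v = √(2L/(ρ·S·CL))
v = √(2 × 2.05×10^6 / (0.916 × 367 × 0.286)) = √42640 = 207 m/s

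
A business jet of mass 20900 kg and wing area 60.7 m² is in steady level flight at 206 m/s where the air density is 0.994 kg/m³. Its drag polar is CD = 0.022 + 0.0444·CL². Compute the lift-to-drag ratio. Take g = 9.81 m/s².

L/D = 6.92

Weight W = mg = 20900 × 9.81 = 2.0503×10^5 N; in level flight L = W.
q = ½ρv² = ½ × 0.994 × 206² = 21090 Pa.
CL = 2W/(ρv²S) = 2×2.0503×10^5/(0.994×206²×60.7) = 0.1602.
CD = 0.022 + 0.0444 × 0.1602² = 0.02314.
L/D = CL/CD = 0.1602 / 0.02314 = 6.92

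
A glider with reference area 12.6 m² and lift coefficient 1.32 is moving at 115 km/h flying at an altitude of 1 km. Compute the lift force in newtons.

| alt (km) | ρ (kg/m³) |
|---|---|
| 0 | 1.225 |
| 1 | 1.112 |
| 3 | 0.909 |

At 1 km, from the table: ρ = 1.112 kg/m³.
Convert speed: v = 115 km/h ÷ 3.6 = 31.94 m/s.
Dynamic pressure q = ½ρv² = ½ × 1.112 × 31.94² = 567.4 Pa.
L = q·S·CL = 567.4 × 12.6 × 1.32 = 9440 N ≈ 9.44 kN

L = 9440 N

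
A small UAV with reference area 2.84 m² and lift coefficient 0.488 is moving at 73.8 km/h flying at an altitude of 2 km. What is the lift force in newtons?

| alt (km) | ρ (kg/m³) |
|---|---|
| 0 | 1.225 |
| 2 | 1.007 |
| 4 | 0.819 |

At 2 km, from the table: ρ = 1.007 kg/m³.
Convert speed: v = 73.8 km/h ÷ 3.6 = 20.5 m/s.
L = ½ρv²S·CL = ½ × 1.007 × 20.5² × 2.84 × 0.488 = 293 N

L = 293 N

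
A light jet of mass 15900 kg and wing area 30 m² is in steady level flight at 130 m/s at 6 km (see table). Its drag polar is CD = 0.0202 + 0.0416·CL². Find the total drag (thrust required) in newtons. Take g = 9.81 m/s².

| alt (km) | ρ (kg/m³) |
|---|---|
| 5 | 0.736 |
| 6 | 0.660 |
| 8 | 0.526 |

At 6 km, from the table: ρ = 0.660 kg/m³.
Weight W = mg = 15900 × 9.81 = 1.5598×10^5 N; in level flight L = W.
q = ½ρv² = ½ × 0.66 × 130² = 5577 Pa.
Required CL = L/(qS) = 1.5598×10^5/(5577·30) = 0.9323.
CD = 0.0202 + 0.0416 × 0.9323² = 0.05636.
D = q·S·CD = 5577 × 30 × 0.05636 = 9429 N

D = 9430 N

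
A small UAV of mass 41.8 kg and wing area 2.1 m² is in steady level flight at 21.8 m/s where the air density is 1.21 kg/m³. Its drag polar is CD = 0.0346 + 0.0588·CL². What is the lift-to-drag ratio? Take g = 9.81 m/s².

L/D = 11

Weight W = mg = 41.8 × 9.81 = 410.06 N; in level flight L = W.
Dynamic pressure q = 0.5 × 1.21 × 21.8² = 287.5 Pa.
CL = 2W/(ρv²S) = 2×410.06/(1.21×21.8²×2.1) = 0.6791.
CD = 0.0346 + 0.0588 × 0.6791² = 0.06172.
L/D = CL/CD = 0.6791 / 0.06172 = 11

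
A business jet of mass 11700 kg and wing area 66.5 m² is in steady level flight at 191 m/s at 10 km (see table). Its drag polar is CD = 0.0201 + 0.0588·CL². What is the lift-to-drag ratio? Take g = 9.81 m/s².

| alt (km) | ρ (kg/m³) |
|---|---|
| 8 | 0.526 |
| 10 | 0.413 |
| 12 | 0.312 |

At 10 km, from the table: ρ = 0.413 kg/m³.
Weight W = mg = 11700 × 9.81 = 1.1478×10^5 N; in level flight L = W.
q = ½ρv² = ½ × 0.413 × 191² = 7533 Pa.
CL = 2W/(ρv²S) = 2×1.1478×10^5/(0.413×191²×66.5) = 0.2291.
CD = 0.0201 + 0.0588 × 0.2291² = 0.02319.
L/D = CL/CD = 0.2291 / 0.02319 = 9.88

L/D = 9.88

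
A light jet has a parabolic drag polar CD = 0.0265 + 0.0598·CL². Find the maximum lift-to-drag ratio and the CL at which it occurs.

(L/D)max = 12.6, at CL = 0.666

For CD = CD0 + K·CL², (L/D)max occurs at CL* = √(CD0/K) and equals 1/(2√(K·CD0)).
(L/D)max = 1/(2√(0.0598 × 0.0265)) = 1/(2 × 0.03981) = 12.6
CL* = √(0.0265/0.0598) = 0.666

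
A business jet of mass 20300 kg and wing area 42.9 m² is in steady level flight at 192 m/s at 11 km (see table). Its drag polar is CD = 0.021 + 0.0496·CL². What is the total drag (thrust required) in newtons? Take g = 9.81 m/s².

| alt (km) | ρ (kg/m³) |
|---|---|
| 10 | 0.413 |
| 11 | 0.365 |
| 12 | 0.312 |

D = 12900 N

At 11 km, from the table: ρ = 0.365 kg/m³.
In steady level flight, lift balances weight: W = mg = 20300 × 9.81 = 1.9914×10^5 N.
Dynamic pressure q = 0.5 × 0.365 × 192² = 6728 Pa.
CL = 2W/(ρv²S) = 2×1.9914×10^5/(0.365×192²×42.9) = 0.69.
CD = 0.021 + 0.0496 × 0.69² = 0.04461.
D = q·S·CD = 6728 × 42.9 × 0.04461 = 12880 N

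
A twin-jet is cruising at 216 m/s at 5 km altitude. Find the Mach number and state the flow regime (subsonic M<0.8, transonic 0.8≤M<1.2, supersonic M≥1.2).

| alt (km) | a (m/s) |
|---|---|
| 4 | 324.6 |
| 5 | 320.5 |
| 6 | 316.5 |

At 5 km, from the table: a = 320.5 m/s.
M = v/a = 216 / 320.5 = 0.674
M = 0.674 → subsonic.

M = 0.674 (subsonic)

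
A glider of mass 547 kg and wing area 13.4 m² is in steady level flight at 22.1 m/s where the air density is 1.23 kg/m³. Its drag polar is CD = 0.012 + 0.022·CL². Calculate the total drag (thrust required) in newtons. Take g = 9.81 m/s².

D = 206 N

Level flight ⇒ L = W = m·g = 547 × 9.81 = 5366.1 N.
q = ½ρv² = ½ × 1.23 × 22.1² = 300.4 Pa.
Required CL = L/(qS) = 5366.1/(300.4·13.4) = 1.333.
CD = 0.012 + 0.022 × 1.333² = 0.0511.
D = q·S·CD = 300.4 × 13.4 × 0.0511 = 205.7 N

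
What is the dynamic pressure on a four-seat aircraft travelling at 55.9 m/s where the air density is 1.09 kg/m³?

q = ½ρv² = ½ × 1.09 × 55.9² = 1700 Pa

q = 1700 Pa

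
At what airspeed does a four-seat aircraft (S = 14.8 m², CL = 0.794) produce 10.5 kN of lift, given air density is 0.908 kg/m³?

L = ½ρv²S·CL ⇒ v = √(2L/(ρ·S·CL))
v = √(2 × 10500 / (0.908 × 14.8 × 0.794)) = √1968 = 44.4 m/s

v = 44.4 m/s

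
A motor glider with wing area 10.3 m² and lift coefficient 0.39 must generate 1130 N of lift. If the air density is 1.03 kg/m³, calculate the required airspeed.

v = 23.4 m/s

L = ½ρv²S·CL ⇒ v = √(2L/(ρ·S·CL))
v = √(2 × 1130 / (1.03 × 10.3 × 0.39)) = √546.2 = 23.4 m/s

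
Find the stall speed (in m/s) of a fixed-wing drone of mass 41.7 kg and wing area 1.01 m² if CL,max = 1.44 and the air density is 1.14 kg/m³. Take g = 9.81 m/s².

V_stall = 22.2 m/s

Weight W = mg = 41.7 × 9.81 = 409.1 N.
From L = ½ρV²S·CL,max = W: V_stall = √(2W/(ρSCL,max)) = √(2·409.1/(1.14·1.01·1.44))
V_stall = √493.5 = 22.2 m/s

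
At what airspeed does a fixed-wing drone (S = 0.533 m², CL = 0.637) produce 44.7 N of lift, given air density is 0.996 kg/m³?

L = ½ρv²S·CL ⇒ v = √(2L/(ρ·S·CL))
v = √(2 × 44.7 / (0.996 × 0.533 × 0.637)) = √264.4 = 16.3 m/s

v = 16.3 m/s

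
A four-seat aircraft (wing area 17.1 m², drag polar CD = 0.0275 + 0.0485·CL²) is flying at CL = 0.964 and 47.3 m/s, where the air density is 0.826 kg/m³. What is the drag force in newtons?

D = 1150 N

CD = 0.0275 + 0.0485 × 0.964² = 0.07257
D = ½ρv²S·CD = ½ × 0.826 × 47.3² × 17.1 × 0.07257 = 1150 N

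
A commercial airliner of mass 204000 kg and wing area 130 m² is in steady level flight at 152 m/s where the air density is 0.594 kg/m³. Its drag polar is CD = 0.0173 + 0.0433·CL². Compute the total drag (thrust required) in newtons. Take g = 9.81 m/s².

In steady level flight, lift balances weight: W = mg = 204000 × 9.81 = 2.0012×10^6 N.
q = ½ρv² = ½ × 0.594 × 152² = 6862 Pa.
Required CL = L/(qS) = 2.0012×10^6/(6862·130) = 2.243.
CD = 0.0173 + 0.0433 × 2.243² = 0.2352.
D = q·S·CD = 6862 × 130 × 0.2352 = 2.098×10^5 N

D = 2.1×10^5 N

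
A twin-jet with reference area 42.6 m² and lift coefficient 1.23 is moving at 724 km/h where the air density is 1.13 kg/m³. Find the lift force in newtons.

Convert speed: v = 724 km/h ÷ 3.6 = 201.1 m/s.
L = ½ρv²S·CL = ½ × 1.13 × 201.1² × 42.6 × 1.23 = 1.2×10^6 N ≈ 1200 kN

L = 1.2×10^6 N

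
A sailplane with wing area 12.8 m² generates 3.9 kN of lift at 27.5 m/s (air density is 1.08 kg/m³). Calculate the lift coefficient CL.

CL = 0.746

From L = ½ρv²S·CL, rearranging gives CL = 2L/(ρv²S).
CL = 2 × 3900 / (1.08 × 27.5² × 12.8) = 0.746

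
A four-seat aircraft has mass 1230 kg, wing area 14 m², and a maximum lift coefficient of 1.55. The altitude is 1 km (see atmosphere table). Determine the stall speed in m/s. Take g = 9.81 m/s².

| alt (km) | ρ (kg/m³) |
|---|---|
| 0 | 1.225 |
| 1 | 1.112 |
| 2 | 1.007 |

At 1 km, from the table: ρ = 1.112 kg/m³.
Weight W = mg = 1230 × 9.81 = 12070 N.
V_stall = √(2W/(ρ·S·CL,max)) = √(2 × 12070 / (1.112 × 14 × 1.55))
V_stall = √1000 = 31.6 m/s

V_stall = 31.6 m/s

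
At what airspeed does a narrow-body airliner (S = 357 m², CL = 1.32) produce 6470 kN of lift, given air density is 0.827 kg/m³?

v = 182 m/s

L = ½ρv²S·CL ⇒ v = √(2L/(ρ·S·CL))
v = √(2 × 6.47×10^6 / (0.827 × 357 × 1.32)) = √33200 = 182 m/s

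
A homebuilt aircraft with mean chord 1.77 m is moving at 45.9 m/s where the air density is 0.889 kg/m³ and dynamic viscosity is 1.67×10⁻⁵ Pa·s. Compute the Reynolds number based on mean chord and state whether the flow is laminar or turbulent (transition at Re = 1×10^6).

Re = 4.32×10^6 (turbulent)

Re = ρ·v·c/μ = 0.889 × 45.9 × 1.77 / (1.67×10⁻⁵) = 4.32×10^6
Since 4.32×10^6 > 1×10^6, the flow is turbulent.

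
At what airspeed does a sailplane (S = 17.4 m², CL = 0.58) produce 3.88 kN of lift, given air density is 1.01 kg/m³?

L = ½ρv²S·CL ⇒ v = √(2L/(ρ·S·CL))
v = √(2 × 3880 / (1.01 × 17.4 × 0.58)) = √761.3 = 27.6 m/s

v = 27.6 m/s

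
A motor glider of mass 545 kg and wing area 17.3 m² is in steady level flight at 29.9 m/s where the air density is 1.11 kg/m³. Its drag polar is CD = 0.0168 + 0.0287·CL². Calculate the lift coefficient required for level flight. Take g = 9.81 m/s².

CL = 0.623

Weight W = mg = 545 × 9.81 = 5346.4 N; in level flight L = W.
Dynamic pressure q = 0.5 × 1.11 × 29.9² = 496.2 Pa.
CL = W/(q·S) = 5346.4 / (496.2 × 17.3) = 0.6229.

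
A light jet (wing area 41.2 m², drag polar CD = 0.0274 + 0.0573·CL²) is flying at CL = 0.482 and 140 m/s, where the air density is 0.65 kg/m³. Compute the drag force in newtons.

CD = 0.0274 + 0.0573 × 0.482² = 0.04071
D = ½ρv²S·CD = ½ × 0.65 × 140² × 41.2 × 0.04071 = 10700 N

D = 10700 N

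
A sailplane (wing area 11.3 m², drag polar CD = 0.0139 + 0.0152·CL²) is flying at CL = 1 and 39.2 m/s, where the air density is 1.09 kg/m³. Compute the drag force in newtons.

D = 275 N

CD = 0.0139 + 0.0152 × 1² = 0.0291
D = ½ρv²S·CD = ½ × 1.09 × 39.2² × 11.3 × 0.0291 = 275 N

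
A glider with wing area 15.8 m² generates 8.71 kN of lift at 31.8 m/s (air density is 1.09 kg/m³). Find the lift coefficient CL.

CL = 1

From L = ½ρv²S·CL, rearranging gives CL = 2L/(ρv²S).
CL = 2 × 8710 / (1.09 × 31.8² × 15.8) = 1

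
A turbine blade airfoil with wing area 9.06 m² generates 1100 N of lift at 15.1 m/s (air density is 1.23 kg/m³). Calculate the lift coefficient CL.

CL = 0.866

From L = ½ρv²S·CL, rearranging gives CL = 2L/(ρv²S).
CL = 2 × 1100 / (1.23 × 15.1² × 9.06) = 0.866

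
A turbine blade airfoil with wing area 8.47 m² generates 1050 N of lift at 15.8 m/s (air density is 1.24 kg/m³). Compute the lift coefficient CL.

CL = 0.801

From L = ½ρv²S·CL, rearranging gives CL = 2L/(ρv²S).
CL = 2 × 1050 / (1.24 × 15.8² × 8.47) = 0.801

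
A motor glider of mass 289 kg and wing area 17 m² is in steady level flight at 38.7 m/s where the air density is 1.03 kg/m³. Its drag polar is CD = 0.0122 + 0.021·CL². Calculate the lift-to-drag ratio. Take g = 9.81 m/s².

L/D = 16.4

Weight W = mg = 289 × 9.81 = 2835.1 N; in level flight L = W.
Dynamic pressure q = 0.5 × 1.03 × 38.7² = 771.3 Pa.
Required CL = L/(qS) = 2835.1/(771.3·17) = 0.2162.
CD = 0.0122 + 0.021 × 0.2162² = 0.01318.
L/D = CL/CD = 0.2162 / 0.01318 = 16.4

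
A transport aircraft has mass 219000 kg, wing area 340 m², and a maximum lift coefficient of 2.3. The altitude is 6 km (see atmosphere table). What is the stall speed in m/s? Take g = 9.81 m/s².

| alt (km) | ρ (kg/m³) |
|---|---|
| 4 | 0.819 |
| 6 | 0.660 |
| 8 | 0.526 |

V_stall = 91.2 m/s

At 6 km, from the table: ρ = 0.660 kg/m³.
Weight W = mg = 219000 × 9.81 = 2.148×10^6 N.
V_stall = √(2W/(ρ·S·CL,max)) = √(2 × 2.148×10^6 / (0.66 × 340 × 2.3))
V_stall = √8325 = 91.2 m/s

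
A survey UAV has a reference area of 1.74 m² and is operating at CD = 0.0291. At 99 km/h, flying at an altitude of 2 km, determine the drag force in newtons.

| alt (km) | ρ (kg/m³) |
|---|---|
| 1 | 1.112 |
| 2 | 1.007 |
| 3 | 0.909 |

D = 19.3 N

At 2 km, from the table: ρ = 1.007 kg/m³.
Convert speed: v = 99 km/h ÷ 3.6 = 27.5 m/s.
D = ½ρv²S·CD = ½ × 1.007 × 27.5² × 1.74 × 0.0291 = 19.3 N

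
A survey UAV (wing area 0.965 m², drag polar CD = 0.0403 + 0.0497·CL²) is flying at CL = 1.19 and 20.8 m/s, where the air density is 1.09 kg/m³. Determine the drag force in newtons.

CD = 0.0403 + 0.0497 × 1.19² = 0.1107
D = ½ρv²S·CD = ½ × 1.09 × 20.8² × 0.965 × 0.1107 = 25.2 N

D = 25.2 N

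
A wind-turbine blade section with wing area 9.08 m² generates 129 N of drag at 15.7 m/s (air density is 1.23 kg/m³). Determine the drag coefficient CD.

CD = 0.0937

From D = ½ρv²S·CD, rearranging gives CD = 2D/(ρv²S).
CD = 2 × 129 / (1.23 × 15.7² × 9.08) = 0.0937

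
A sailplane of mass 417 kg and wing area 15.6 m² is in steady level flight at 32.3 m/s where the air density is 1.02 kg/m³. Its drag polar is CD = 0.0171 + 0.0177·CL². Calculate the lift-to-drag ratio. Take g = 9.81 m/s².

L/D = 23

Weight W = mg = 417 × 9.81 = 4090.8 N; in level flight L = W.
q = ½ρv² = ½ × 1.02 × 32.3² = 532.1 Pa.
CL = W/(q·S) = 4090.8 / (532.1 × 15.6) = 0.4928.
CD = 0.0171 + 0.0177 × 0.4928² = 0.0214.
L/D = CL/CD = 0.4928 / 0.0214 = 23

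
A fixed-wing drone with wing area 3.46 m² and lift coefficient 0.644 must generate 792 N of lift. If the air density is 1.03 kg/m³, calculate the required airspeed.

v = 26.3 m/s

L = ½ρv²S·CL ⇒ v = √(2L/(ρ·S·CL))
v = √(2 × 792 / (1.03 × 3.46 × 0.644)) = √690.2 = 26.3 m/s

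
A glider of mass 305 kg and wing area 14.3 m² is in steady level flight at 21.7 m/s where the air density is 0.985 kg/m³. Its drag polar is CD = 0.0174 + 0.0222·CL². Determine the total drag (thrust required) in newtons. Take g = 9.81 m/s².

Weight W = mg = 305 × 9.81 = 2992.1 N; in level flight L = W.
Dynamic pressure q = 0.5 × 0.985 × 21.7² = 231.9 Pa.
Required CL = L/(qS) = 2992.1/(231.9·14.3) = 0.9022.
CD = 0.0174 + 0.0222 × 0.9022² = 0.03547.
D = q·S·CD = 231.9 × 14.3 × 0.03547 = 117.6 N

D = 118 N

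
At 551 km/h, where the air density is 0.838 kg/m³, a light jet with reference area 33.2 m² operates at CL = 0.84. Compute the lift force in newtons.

L = 2.74×10^5 N

Convert speed: v = 551 km/h ÷ 3.6 = 153.1 m/s.
L = ½ρv²S·CL = ½ × 0.838 × 153.1² × 33.2 × 0.84 = 2.74×10^5 N ≈ 274 kN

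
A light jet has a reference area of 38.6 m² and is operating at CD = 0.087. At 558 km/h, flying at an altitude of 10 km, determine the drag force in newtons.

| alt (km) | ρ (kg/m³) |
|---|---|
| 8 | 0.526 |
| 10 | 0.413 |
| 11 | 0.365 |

At 10 km, from the table: ρ = 0.413 kg/m³.
Convert speed: v = 558 km/h ÷ 3.6 = 155 m/s.
Dynamic pressure q = ½ρv² = ½ × 0.413 × 155² = 4961 Pa.
D = q·S·CD = 4961 × 38.6 × 0.087 = 16700 N ≈ 16.7 kN

D = 16700 N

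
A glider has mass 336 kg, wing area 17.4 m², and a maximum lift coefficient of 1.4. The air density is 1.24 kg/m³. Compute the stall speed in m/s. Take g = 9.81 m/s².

V_stall = 14.8 m/s

At stall, lift equals weight: L = W = m·g = 336 × 9.81 = 3296 N.
From L = ½ρV²S·CL,max = W: V_stall = √(2W/(ρSCL,max)) = √(2·3296/(1.24·17.4·1.4))
V_stall = √218.2 = 14.8 m/s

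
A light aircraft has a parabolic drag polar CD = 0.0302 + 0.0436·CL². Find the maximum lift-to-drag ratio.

For CD = CD0 + K·CL², (L/D)max occurs at CL* = √(CD0/K) and equals 1/(2√(K·CD0)).
(L/D)max = 1/(2√(0.0436 × 0.0302)) = 1/(2 × 0.03629) = 13.8

(L/D)max = 13.8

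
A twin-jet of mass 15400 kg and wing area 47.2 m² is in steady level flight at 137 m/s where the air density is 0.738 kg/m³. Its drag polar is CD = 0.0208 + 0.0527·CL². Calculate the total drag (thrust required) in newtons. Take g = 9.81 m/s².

Weight W = mg = 15400 × 9.81 = 1.5107×10^5 N; in level flight L = W.
Dynamic pressure q = 0.5 × 0.738 × 137² = 6926 Pa.
CL = W/(q·S) = 1.5107×10^5 / (6926 × 47.2) = 0.4621.
CD = 0.0208 + 0.0527 × 0.4621² = 0.03206.
D = q·S·CD = 6926 × 47.2 × 0.03206 = 10480 N

D = 10500 N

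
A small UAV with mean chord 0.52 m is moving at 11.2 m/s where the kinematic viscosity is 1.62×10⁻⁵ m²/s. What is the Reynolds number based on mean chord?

Re = 3.6×10^5

Re = v·c/ν = 11.2 × 0.52 / (1.62×10⁻⁵) = 3.6×10^5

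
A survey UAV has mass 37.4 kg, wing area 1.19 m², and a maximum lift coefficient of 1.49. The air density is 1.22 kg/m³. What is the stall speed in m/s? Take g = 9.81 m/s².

V_stall = 18.4 m/s

Weight W = mg = 37.4 × 9.81 = 366.9 N.
V_stall = √(2W/(ρ·S·CL,max)) = √(2 × 366.9 / (1.22 × 1.19 × 1.49))
V_stall = √339.2 = 18.4 m/s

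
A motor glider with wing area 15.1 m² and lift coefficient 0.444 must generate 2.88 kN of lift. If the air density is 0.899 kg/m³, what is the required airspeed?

v = 30.9 m/s

L = ½ρv²S·CL ⇒ v = √(2L/(ρ·S·CL))
v = √(2 × 2880 / (0.899 × 15.1 × 0.444)) = √955.7 = 30.9 m/s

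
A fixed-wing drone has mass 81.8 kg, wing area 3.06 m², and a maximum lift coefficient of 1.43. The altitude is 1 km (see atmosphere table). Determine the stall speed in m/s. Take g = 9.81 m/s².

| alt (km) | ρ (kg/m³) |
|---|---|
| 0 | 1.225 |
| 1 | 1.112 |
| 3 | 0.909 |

At 1 km, from the table: ρ = 1.112 kg/m³.
At stall, lift equals weight: L = W = m·g = 81.8 × 9.81 = 802.5 N.
From L = ½ρV²S·CL,max = W: V_stall = √(2W/(ρSCL,max)) = √(2·802.5/(1.112·3.06·1.43))
V_stall = √329.8 = 18.2 m/s

V_stall = 18.2 m/s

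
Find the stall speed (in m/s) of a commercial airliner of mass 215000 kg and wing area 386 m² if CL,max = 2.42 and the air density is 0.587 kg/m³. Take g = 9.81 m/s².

V_stall = 87.7 m/s

Stall occurs when L = W at CL,max. W = mg = 215000 × 9.81 = 2.109×10^6 N.
From L = ½ρV²S·CL,max = W: V_stall = √(2W/(ρSCL,max)) = √(2·2.109×10^6/(0.587·386·2.42))
V_stall = √7693 = 87.7 m/s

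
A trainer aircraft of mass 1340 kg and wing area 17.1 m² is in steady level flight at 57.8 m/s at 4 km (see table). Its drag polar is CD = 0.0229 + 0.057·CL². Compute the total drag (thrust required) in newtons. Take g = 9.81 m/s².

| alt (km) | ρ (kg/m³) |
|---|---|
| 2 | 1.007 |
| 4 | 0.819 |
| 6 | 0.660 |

D = 957 N

At 4 km, from the table: ρ = 0.819 kg/m³.
Weight W = mg = 1340 × 9.81 = 13145 N; in level flight L = W.
Dynamic pressure q = 0.5 × 0.819 × 57.8² = 1368 Pa.
CL = W/(q·S) = 13145 / (1368 × 17.1) = 0.5619.
CD = 0.0229 + 0.057 × 0.5619² = 0.0409.
D = q·S·CD = 1368 × 17.1 × 0.0409 = 956.8 N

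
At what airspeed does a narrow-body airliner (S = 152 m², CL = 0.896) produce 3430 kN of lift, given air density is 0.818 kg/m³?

L = ½ρv²S·CL ⇒ v = √(2L/(ρ·S·CL))
v = √(2 × 3.43×10^6 / (0.818 × 152 × 0.896)) = √61580 = 248 m/s

v = 248 m/s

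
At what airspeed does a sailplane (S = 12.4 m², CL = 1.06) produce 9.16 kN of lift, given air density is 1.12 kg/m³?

L = ½ρv²S·CL ⇒ v = √(2L/(ρ·S·CL))
v = √(2 × 9160 / (1.12 × 12.4 × 1.06)) = √1244 = 35.3 m/s

v = 35.3 m/s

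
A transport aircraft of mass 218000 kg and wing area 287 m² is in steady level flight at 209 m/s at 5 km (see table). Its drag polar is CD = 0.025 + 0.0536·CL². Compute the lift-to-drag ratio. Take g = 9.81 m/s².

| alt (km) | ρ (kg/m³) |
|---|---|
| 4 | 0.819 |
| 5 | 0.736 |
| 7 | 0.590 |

At 5 km, from the table: ρ = 0.736 kg/m³.
In steady level flight, lift balances weight: W = mg = 218000 × 9.81 = 2.1386×10^6 N.
Dynamic pressure q = 0.5 × 0.736 × 209² = 16070 Pa.
Required CL = L/(qS) = 2.1386×10^6/(16070·287) = 0.4636.
CD = 0.025 + 0.0536 × 0.4636² = 0.03652.
L/D = CL/CD = 0.4636 / 0.03652 = 12.7

L/D = 12.7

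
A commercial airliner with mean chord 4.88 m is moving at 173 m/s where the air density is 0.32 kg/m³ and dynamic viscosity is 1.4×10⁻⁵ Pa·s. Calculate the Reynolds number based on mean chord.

Re = ρ·v·c/μ = 0.32 × 173 × 4.88 / (1.4×10⁻⁵) = 1.93×10^7

Re = 1.93×10^7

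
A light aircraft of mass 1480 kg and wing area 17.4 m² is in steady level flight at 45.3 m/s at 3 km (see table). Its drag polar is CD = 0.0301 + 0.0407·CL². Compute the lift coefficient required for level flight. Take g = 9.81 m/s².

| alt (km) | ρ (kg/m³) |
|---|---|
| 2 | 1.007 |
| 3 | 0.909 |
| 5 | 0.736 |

At 3 km, from the table: ρ = 0.909 kg/m³.
Weight W = mg = 1480 × 9.81 = 14519 N; in level flight L = W.
q = ½ρv² = ½ × 0.909 × 45.3² = 932.7 Pa.
CL = 2W/(ρv²S) = 2×14519/(0.909×45.3²×17.4) = 0.8946.

CL = 0.895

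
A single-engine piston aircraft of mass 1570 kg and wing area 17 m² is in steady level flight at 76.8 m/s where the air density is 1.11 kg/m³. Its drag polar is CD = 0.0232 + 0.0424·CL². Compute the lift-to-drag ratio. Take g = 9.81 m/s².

L/D = 10.5

In steady level flight, lift balances weight: W = mg = 1570 × 9.81 = 15402 N.
Dynamic pressure q = 0.5 × 1.11 × 76.8² = 3274 Pa.
CL = W/(q·S) = 15402 / (3274 × 17) = 0.2768.
CD = 0.0232 + 0.0424 × 0.2768² = 0.02645.
L/D = CL/CD = 0.2768 / 0.02645 = 10.5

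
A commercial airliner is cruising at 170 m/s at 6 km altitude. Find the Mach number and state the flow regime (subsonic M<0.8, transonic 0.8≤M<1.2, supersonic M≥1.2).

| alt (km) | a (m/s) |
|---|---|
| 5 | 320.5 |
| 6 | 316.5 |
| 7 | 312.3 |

At 6 km, from the table: a = 316.5 m/s.
M = v/a = 170 / 316.5 = 0.537
M = 0.537 → subsonic.

M = 0.537 (subsonic)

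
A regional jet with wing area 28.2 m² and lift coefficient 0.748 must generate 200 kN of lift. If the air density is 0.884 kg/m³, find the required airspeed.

L = ½ρv²S·CL ⇒ v = √(2L/(ρ·S·CL))
v = √(2 × 2×10^5 / (0.884 × 28.2 × 0.748)) = √21450 = 146 m/s

v = 146 m/s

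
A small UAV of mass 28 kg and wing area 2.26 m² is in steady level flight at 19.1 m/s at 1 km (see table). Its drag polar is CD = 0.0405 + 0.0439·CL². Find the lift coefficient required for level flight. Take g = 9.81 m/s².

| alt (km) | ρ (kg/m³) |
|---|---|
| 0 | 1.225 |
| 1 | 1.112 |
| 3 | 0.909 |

At 1 km, from the table: ρ = 1.112 kg/m³.
Level flight ⇒ L = W = m·g = 28 × 9.81 = 274.68 N.
Dynamic pressure q = 0.5 × 1.112 × 19.1² = 202.8 Pa.
Required CL = L/(qS) = 274.68/(202.8·2.26) = 0.5992.

CL = 0.599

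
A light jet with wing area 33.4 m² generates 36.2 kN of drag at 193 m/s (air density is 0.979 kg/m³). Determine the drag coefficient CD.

CD = 0.0594

From D = ½ρv²S·CD, rearranging gives CD = 2D/(ρv²S).
CD = 2 × 36200 / (0.979 × 193² × 33.4) = 0.0594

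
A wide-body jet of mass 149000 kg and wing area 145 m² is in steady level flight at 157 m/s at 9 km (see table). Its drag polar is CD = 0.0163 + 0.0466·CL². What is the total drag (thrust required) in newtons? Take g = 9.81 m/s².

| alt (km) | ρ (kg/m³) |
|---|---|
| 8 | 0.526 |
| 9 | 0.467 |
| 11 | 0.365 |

At 9 km, from the table: ρ = 0.467 kg/m³.
Level flight ⇒ L = W = m·g = 149000 × 9.81 = 1.4617×10^6 N.
q = ½ρv² = ½ × 0.467 × 157² = 5756 Pa.
Required CL = L/(qS) = 1.4617×10^6/(5756·145) = 1.751.
CD = 0.0163 + 0.0466 × 1.751² = 0.1593.
D = q·S·CD = 5756 × 145 × 0.1593 = 1.329×10^5 N

D = 1.33×10^5 N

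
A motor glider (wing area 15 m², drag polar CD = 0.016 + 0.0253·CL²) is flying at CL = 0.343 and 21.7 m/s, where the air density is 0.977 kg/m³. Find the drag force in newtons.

CD = 0.016 + 0.0253 × 0.343² = 0.01898
D = ½ρv²S·CD = ½ × 0.977 × 21.7² × 15 × 0.01898 = 65.5 N

D = 65.5 N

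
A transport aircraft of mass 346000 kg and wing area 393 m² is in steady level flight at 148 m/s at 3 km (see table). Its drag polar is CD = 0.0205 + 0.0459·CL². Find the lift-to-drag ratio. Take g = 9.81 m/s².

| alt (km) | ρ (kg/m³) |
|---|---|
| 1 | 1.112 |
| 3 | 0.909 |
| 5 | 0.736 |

At 3 km, from the table: ρ = 0.909 kg/m³.
Level flight ⇒ L = W = m·g = 346000 × 9.81 = 3.3943×10^6 N.
Dynamic pressure q = 0.5 × 0.909 × 148² = 9955 Pa.
CL = 2W/(ρv²S) = 2×3.3943×10^6/(0.909×148²×393) = 0.8676.
CD = 0.0205 + 0.0459 × 0.8676² = 0.05505.
L/D = CL/CD = 0.8676 / 0.05505 = 15.8

L/D = 15.8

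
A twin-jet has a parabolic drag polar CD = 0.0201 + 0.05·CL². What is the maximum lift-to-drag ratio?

For CD = CD0 + K·CL², (L/D)max occurs at CL* = √(CD0/K) and equals 1/(2√(K·CD0)).
(L/D)max = 1/(2√(0.05 × 0.0201)) = 1/(2 × 0.0317) = 15.8

(L/D)max = 15.8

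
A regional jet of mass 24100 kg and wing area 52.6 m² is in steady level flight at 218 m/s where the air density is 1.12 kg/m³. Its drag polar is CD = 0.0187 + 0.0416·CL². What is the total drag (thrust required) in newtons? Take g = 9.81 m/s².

D = 27800 N

Weight W = mg = 24100 × 9.81 = 2.3642×10^5 N; in level flight L = W.
Dynamic pressure q = 0.5 × 1.12 × 218² = 26610 Pa.
CL = 2W/(ρv²S) = 2×2.3642×10^5/(1.12×218²×52.6) = 0.1689.
CD = 0.0187 + 0.0416 × 0.1689² = 0.01989.
D = q·S·CD = 26610 × 52.6 × 0.01989 = 27840 N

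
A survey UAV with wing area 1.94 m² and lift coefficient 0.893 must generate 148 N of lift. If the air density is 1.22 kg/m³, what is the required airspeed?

L = ½ρv²S·CL ⇒ v = √(2L/(ρ·S·CL))
v = √(2 × 148 / (1.22 × 1.94 × 0.893)) = √140 = 11.8 m/s

v = 11.8 m/s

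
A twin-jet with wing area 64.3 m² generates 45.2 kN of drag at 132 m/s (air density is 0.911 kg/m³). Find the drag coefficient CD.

From D = ½ρv²S·CD, rearranging gives CD = 2D/(ρv²S).
CD = 2 × 45200 / (0.911 × 132² × 64.3) = 0.0886

CD = 0.0886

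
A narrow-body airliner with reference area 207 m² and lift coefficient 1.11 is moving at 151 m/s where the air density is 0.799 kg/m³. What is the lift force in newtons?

Dynamic pressure q = ½ρv² = ½ × 0.799 × 151² = 9109 Pa.
L = q·S·CL = 9109 × 207 × 1.11 = 2.09×10^6 N ≈ 2090 kN

L = 2.09×10^6 N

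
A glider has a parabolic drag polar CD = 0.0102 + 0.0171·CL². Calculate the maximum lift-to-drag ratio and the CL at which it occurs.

For CD = CD0 + K·CL², (L/D)max occurs at CL* = √(CD0/K) and equals 1/(2√(K·CD0)).
(L/D)max = 1/(2√(0.0171 × 0.0102)) = 1/(2 × 0.01321) = 37.9
CL* = √(0.0102/0.0171) = 0.772

(L/D)max = 37.9, at CL = 0.772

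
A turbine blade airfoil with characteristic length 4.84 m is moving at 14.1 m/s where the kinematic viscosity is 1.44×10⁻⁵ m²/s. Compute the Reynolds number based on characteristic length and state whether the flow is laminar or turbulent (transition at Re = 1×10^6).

Re = 4.74×10^6 (turbulent)

Re = v·c/ν = 14.1 × 4.84 / (1.44×10⁻⁵) = 4.74×10^6
Since 4.74×10^6 > 1×10^6, the flow is turbulent.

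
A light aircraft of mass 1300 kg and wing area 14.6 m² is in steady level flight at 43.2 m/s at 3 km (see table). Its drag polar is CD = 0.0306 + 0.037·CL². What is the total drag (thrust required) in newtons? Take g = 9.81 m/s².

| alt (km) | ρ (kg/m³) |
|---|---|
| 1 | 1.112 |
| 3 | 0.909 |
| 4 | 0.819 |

D = 865 N

At 3 km, from the table: ρ = 0.909 kg/m³.
In steady level flight, lift balances weight: W = mg = 1300 × 9.81 = 12753 N.
q = ½ρv² = ½ × 0.909 × 43.2² = 848.2 Pa.
Required CL = L/(qS) = 12753/(848.2·14.6) = 1.03.
CD = 0.0306 + 0.037 × 1.03² = 0.06984.
D = q·S·CD = 848.2 × 14.6 × 0.06984 = 864.9 N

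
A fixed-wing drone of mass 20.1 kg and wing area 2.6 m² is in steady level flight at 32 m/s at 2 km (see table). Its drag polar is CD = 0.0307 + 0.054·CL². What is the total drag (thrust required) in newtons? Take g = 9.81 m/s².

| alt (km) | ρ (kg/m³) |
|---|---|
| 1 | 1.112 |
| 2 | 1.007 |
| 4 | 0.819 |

D = 42.7 N

At 2 km, from the table: ρ = 1.007 kg/m³.
In steady level flight, lift balances weight: W = mg = 20.1 × 9.81 = 197.18 N.
Dynamic pressure q = 0.5 × 1.007 × 32² = 515.6 Pa.
CL = W/(q·S) = 197.18 / (515.6 × 2.6) = 0.1471.
CD = 0.0307 + 0.054 × 0.1471² = 0.03187.
D = q·S·CD = 515.6 × 2.6 × 0.03187 = 42.72 N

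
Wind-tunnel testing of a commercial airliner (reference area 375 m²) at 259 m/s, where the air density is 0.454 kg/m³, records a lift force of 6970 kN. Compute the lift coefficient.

From L = ½ρv²S·CL, rearranging gives CL = 2L/(ρv²S).
CL = 2 × 6.97×10^6 / (0.454 × 259² × 375) = 1.22

CL = 1.22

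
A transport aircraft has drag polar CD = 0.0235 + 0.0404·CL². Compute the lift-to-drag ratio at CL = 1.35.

L/D = 13.9

CD = 0.0235 + 0.0404 × 1.35² = 0.09713
L/D = CL/CD = 1.35 / 0.09713 = 13.9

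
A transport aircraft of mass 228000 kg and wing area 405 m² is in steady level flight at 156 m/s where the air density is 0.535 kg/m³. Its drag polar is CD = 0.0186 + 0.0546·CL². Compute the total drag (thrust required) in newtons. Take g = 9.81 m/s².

Weight W = mg = 228000 × 9.81 = 2.2367×10^6 N; in level flight L = W.
q = ½ρv² = ½ × 0.535 × 156² = 6510 Pa.
CL = 2W/(ρv²S) = 2×2.2367×10^6/(0.535×156²×405) = 0.8484.
CD = 0.0186 + 0.0546 × 0.8484² = 0.0579.
D = q·S·CD = 6510 × 405 × 0.0579 = 1.526×10^5 N

D = 1.53×10^5 N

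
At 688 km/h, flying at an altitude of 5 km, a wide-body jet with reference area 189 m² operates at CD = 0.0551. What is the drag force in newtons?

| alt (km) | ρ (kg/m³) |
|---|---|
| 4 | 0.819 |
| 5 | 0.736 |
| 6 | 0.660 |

D = 1.4×10^5 N

At 5 km, from the table: ρ = 0.736 kg/m³.
Convert speed: v = 688 km/h ÷ 3.6 = 191.1 m/s.
Dynamic pressure q = ½ρv² = ½ × 0.736 × 191.1² = 13440 Pa.
D = q·S·CD = 13440 × 189 × 0.0551 = 1.4×10^5 N ≈ 140 kN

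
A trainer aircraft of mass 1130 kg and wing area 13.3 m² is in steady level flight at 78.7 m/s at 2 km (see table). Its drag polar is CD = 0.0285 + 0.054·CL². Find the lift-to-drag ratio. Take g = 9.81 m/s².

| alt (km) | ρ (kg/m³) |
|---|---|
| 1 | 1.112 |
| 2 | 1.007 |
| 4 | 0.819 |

At 2 km, from the table: ρ = 1.007 kg/m³.
Weight W = mg = 1130 × 9.81 = 11085 N; in level flight L = W.
Dynamic pressure q = 0.5 × 1.007 × 78.7² = 3119 Pa.
CL = W/(q·S) = 11085 / (3119 × 13.3) = 0.2673.
CD = 0.0285 + 0.054 × 0.2673² = 0.03236.
L/D = CL/CD = 0.2673 / 0.03236 = 8.26

L/D = 8.26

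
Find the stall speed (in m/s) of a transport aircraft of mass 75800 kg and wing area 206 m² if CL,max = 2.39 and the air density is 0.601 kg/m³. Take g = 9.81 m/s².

Weight W = mg = 75800 × 9.81 = 7.436×10^5 N.
V_stall = √(2W/(ρ·S·CL,max)) = √(2 × 7.436×10^5 / (0.601 × 206 × 2.39))
V_stall = √5026 = 70.9 m/s

V_stall = 70.9 m/s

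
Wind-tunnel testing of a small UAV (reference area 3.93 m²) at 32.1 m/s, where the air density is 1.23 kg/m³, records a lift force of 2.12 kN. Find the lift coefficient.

From L = ½ρv²S·CL, rearranging gives CL = 2L/(ρv²S).
CL = 2 × 2120 / (1.23 × 32.1² × 3.93) = 0.851

CL = 0.851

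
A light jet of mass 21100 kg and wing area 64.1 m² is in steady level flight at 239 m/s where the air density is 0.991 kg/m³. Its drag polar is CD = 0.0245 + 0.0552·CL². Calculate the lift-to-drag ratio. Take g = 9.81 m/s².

L/D = 4.52

Level flight ⇒ L = W = m·g = 21100 × 9.81 = 2.0699×10^5 N.
q = ½ρv² = ½ × 0.991 × 239² = 28300 Pa.
CL = 2W/(ρv²S) = 2×2.0699×10^5/(0.991×239²×64.1) = 0.1141.
CD = 0.0245 + 0.0552 × 0.1141² = 0.02522.
L/D = CL/CD = 0.1141 / 0.02522 = 4.52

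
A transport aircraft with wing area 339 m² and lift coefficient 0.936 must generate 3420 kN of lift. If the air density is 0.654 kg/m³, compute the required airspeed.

v = 182 m/s

L = ½ρv²S·CL ⇒ v = √(2L/(ρ·S·CL))
v = √(2 × 3.42×10^6 / (0.654 × 339 × 0.936)) = √32960 = 182 m/s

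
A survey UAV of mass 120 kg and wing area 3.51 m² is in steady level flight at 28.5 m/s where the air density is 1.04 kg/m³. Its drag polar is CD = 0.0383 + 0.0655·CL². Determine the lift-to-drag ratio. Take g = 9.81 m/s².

L/D = 9.98

In steady level flight, lift balances weight: W = mg = 120 × 9.81 = 1177.2 N.
Dynamic pressure q = 0.5 × 1.04 × 28.5² = 422.4 Pa.
CL = 2W/(ρv²S) = 2×1177.2/(1.04×28.5²×3.51) = 0.7941.
CD = 0.0383 + 0.0655 × 0.7941² = 0.0796.
L/D = CL/CD = 0.7941 / 0.0796 = 9.98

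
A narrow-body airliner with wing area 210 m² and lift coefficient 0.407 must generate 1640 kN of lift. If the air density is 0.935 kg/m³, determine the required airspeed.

L = ½ρv²S·CL ⇒ v = √(2L/(ρ·S·CL))
v = √(2 × 1.64×10^6 / (0.935 × 210 × 0.407)) = √41040 = 203 m/s

v = 203 m/s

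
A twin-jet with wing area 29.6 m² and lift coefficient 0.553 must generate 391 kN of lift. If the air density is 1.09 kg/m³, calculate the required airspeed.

v = 209 m/s

L = ½ρv²S·CL ⇒ v = √(2L/(ρ·S·CL))
v = √(2 × 3.91×10^5 / (1.09 × 29.6 × 0.553)) = √43830 = 209 m/s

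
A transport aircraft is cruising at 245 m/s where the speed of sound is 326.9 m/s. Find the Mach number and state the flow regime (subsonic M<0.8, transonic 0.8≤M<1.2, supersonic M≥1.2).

M = v/a = 245 / 326.9 = 0.749
M = 0.749 → subsonic.

M = 0.749 (subsonic)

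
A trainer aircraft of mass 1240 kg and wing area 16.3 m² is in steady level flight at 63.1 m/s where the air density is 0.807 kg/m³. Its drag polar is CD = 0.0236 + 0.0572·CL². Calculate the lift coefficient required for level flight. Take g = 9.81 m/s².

Level flight ⇒ L = W = m·g = 1240 × 9.81 = 12164 N.
Dynamic pressure q = 0.5 × 0.807 × 63.1² = 1607 Pa.
CL = 2W/(ρv²S) = 2×12164/(0.807×63.1²×16.3) = 0.4645.

CL = 0.465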